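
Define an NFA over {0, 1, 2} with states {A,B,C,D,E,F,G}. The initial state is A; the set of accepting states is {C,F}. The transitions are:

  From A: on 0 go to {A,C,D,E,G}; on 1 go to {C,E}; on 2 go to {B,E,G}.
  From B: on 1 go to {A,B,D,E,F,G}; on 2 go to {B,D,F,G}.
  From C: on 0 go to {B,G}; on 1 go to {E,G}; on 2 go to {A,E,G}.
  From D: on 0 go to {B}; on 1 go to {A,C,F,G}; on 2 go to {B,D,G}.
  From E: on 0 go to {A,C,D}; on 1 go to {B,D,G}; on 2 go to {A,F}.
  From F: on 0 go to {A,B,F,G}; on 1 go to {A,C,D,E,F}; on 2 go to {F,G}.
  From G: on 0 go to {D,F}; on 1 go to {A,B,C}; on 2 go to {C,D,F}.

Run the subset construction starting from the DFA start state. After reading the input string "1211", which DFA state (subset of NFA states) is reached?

{A,B,C,D,E,F,G}

Start: {A}.
δ(A,1) = {C,E}.
Union: {C,E}.
After 1: {C,E}.
δ(C,2) = {A,E,G}; δ(E,2) = {A,F}.
Union: {A,E,F,G}.
After 2: {A,E,F,G}.
δ(A,1) = {C,E}; δ(E,1) = {B,D,G}; δ(F,1) = {A,C,D,E,F}; δ(G,1) = {A,B,C}.
Union: {A,B,C,D,E,F,G}.
After 1: {A,B,C,D,E,F,G}.
δ(A,1) = {C,E}; δ(B,1) = {A,B,D,E,F,G}; δ(C,1) = {E,G}; δ(D,1) = {A,C,F,G}; δ(E,1) = {B,D,G}; δ(F,1) = {A,C,D,E,F}; δ(G,1) = {A,B,C}.
Union: {A,B,C,D,E,F,G}.
After 1: {A,B,C,D,E,F,G}.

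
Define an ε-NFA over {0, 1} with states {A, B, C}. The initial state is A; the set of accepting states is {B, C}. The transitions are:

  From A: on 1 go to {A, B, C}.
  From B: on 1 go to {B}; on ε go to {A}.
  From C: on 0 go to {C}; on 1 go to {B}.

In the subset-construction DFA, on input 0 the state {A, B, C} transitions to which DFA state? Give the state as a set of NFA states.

{C}

δ(A,0) = ∅; δ(B,0) = ∅; δ(C,0) = {C}.
Union: {C}.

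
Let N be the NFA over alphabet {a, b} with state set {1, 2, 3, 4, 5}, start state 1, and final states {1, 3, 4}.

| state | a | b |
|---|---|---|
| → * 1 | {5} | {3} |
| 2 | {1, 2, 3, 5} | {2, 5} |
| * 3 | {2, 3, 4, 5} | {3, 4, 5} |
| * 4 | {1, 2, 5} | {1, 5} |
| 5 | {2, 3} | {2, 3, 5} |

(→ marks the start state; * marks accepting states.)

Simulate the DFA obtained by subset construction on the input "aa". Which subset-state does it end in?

{2, 3}

Start: {1}.
δ(1,a) = {5}.
Union: {5}.
After a: {5}.
δ(5,a) = {2, 3}.
Union: {2, 3}.
After a: {2, 3}.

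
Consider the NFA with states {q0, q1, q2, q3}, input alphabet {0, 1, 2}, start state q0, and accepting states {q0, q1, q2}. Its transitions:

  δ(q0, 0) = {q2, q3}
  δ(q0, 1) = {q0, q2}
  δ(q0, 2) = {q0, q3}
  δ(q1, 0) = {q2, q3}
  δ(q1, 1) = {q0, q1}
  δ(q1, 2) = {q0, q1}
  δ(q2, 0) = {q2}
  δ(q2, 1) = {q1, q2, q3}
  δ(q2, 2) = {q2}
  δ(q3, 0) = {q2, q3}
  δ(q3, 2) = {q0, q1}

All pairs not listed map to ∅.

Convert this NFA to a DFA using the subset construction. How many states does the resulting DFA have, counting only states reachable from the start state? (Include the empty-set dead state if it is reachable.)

9

Start state of the DFA: {q0}.
{q0} --0--> {q2, q3}  [new]
{q0} --1--> {q0, q2}  [new]
{q0} --2--> {q0, q3}  [new]
{q2, q3} --0--> {q2, q3}  [seen]
{q2, q3} --1--> {q1, q2, q3}  [new]
{q2, q3} --2--> {q0, q1, q2}  [new]
{q0, q2} --0--> {q2, q3}  [seen]
{q0, q2} --1--> {q0, q1, q2, q3}  [new]
{q0, q2} --2--> {q0, q2, q3}  [new]
{q0, q3} --0--> {q2, q3}  [seen]
{q0, q3} --1--> {q0, q2}  [seen]
{q0, q3} --2--> {q0, q1, q3}  [new]
{q1, q2, q3} --0--> {q2, q3}  [seen]
{q1, q2, q3} --1--> {q0, q1, q2, q3}  [seen]
{q1, q2, q3} --2--> {q0, q1, q2}  [seen]
{q0, q1, q2} --0--> {q2, q3}  [seen]
{q0, q1, q2} --1--> {q0, q1, q2, q3}  [seen]
{q0, q1, q2} --2--> {q0, q1, q2, q3}  [seen]
{q0, q1, q2, q3} --0--> {q2, q3}  [seen]
{q0, q1, q2, q3} --1--> {q0, q1, q2, q3}  [seen]
{q0, q1, q2, q3} --2--> {q0, q1, q2, q3}  [seen]
{q0, q2, q3} --0--> {q2, q3}  [seen]
{q0, q2, q3} --1--> {q0, q1, q2, q3}  [seen]
{q0, q2, q3} --2--> {q0, q1, q2, q3}  [seen]
{q0, q1, q3} --0--> {q2, q3}  [seen]
{q0, q1, q3} --1--> {q0, q1, q2}  [seen]
{q0, q1, q3} --2--> {q0, q1, q3}  [seen]
Reachable DFA states: {q0}, {q2, q3}, {q0, q2}, {q0, q3}, {q1, q2, q3}, {q0, q1, q2}, {q0, q1, q2, q3}, {q0, q2, q3}, {q0, q1, q3}.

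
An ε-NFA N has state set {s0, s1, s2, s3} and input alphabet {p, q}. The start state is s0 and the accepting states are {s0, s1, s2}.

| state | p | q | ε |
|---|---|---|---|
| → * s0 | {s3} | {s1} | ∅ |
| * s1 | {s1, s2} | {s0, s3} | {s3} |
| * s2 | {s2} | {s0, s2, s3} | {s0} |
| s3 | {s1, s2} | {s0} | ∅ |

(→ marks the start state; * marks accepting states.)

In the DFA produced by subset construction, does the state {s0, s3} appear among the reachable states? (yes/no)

yes

Start state of the DFA: {s0} (ε-closure of the NFA start).
{s0} --p--> {s3}  [new]
{s0} --q--> {s1, s3}  [new]
{s3} --p--> {s0, s1, s2, s3}  [new]
{s3} --q--> {s0}  [seen]
{s1, s3} --p--> {s0, s1, s2, s3}  [seen]
{s1, s3} --q--> {s0, s3}  [new]
{s0, s1, s2, s3} --p--> {s0, s1, s2, s3}  [seen]
{s0, s1, s2, s3} --q--> {s0, s1, s2, s3}  [seen]
{s0, s3} --p--> {s0, s1, s2, s3}  [seen]
{s0, s3} --q--> {s0, s1, s3}  [new]
{s0, s1, s3} --p--> {s0, s1, s2, s3}  [seen]
{s0, s1, s3} --q--> {s0, s1, s3}  [seen]
Reachable DFA states: {s0}, {s3}, {s1, s3}, {s0, s1, s2, s3}, {s0, s3}, {s0, s1, s3}.
{s0, s3} is among them.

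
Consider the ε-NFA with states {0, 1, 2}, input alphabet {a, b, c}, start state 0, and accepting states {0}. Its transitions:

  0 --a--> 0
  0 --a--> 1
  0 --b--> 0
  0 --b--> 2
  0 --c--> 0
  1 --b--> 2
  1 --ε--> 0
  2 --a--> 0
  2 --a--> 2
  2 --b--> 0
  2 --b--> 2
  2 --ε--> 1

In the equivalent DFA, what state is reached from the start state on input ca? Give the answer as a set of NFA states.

Start: {0}.
δ(0,c) = {0}.
Union: {0}.
After c: {0}.
δ(0,a) = {0, 1}.
Union: {0, 1}.
After a: {0, 1}.

{0, 1}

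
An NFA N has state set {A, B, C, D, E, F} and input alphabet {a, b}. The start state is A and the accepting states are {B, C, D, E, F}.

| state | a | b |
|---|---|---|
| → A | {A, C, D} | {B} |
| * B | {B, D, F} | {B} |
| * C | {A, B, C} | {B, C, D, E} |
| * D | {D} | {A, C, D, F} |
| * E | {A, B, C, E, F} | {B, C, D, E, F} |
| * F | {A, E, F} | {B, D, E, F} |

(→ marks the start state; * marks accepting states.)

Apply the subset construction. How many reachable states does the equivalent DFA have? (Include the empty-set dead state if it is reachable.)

8

Start state of the DFA: {A}.
{A} --a--> {A, C, D}  [new]
{A} --b--> {B}  [new]
{A, C, D} --a--> {A, B, C, D}  [new]
{A, C, D} --b--> {A, B, C, D, E, F}  [new]
{B} --a--> {B, D, F}  [new]
{B} --b--> {B}  [seen]
{A, B, C, D} --a--> {A, B, C, D, F}  [new]
{A, B, C, D} --b--> {A, B, C, D, E, F}  [seen]
{A, B, C, D, E, F} --a--> {A, B, C, D, E, F}  [seen]
{A, B, C, D, E, F} --b--> {A, B, C, D, E, F}  [seen]
{B, D, F} --a--> {A, B, D, E, F}  [new]
{B, D, F} --b--> {A, B, C, D, E, F}  [seen]
{A, B, C, D, F} --a--> {A, B, C, D, E, F}  [seen]
{A, B, C, D, F} --b--> {A, B, C, D, E, F}  [seen]
{A, B, D, E, F} --a--> {A, B, C, D, E, F}  [seen]
{A, B, D, E, F} --b--> {A, B, C, D, E, F}  [seen]
Reachable DFA states: {A}, {A, C, D}, {B}, {A, B, C, D}, {A, B, C, D, E, F}, {B, D, F}, {A, B, C, D, F}, {A, B, D, E, F}.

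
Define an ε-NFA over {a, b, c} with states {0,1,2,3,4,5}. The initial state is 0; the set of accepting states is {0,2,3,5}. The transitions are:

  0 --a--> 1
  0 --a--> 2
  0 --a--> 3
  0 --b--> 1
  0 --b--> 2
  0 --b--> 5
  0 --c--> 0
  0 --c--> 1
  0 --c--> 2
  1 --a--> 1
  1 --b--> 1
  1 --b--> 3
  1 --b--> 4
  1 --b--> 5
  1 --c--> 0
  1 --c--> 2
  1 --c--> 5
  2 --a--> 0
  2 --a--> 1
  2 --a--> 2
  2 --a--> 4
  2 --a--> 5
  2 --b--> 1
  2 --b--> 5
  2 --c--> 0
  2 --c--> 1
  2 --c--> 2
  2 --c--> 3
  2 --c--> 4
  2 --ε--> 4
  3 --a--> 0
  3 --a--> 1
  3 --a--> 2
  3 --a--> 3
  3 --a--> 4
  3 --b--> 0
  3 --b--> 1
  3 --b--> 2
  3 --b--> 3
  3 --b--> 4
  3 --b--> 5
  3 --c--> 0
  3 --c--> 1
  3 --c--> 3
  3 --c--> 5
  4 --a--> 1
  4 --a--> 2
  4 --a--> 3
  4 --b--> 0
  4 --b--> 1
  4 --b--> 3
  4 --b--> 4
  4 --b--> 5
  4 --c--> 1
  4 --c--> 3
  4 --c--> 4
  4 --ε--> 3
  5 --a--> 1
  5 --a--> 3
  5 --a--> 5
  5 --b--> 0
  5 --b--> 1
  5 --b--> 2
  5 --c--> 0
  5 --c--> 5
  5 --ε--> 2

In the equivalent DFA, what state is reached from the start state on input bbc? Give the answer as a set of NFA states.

{0,1,2,3,4,5}

Start: {0}.
δ(0,b) = {1,2,5}.
Union: {1,2,5}.
ε-closure gives {1,2,3,4,5}.
After b: {1,2,3,4,5}.
δ(1,b) = {1,3,4,5}; δ(2,b) = {1,5}; δ(3,b) = {0,1,2,3,4,5}; δ(4,b) = {0,1,3,4,5}; δ(5,b) = {0,1,2}.
Union: {0,1,2,3,4,5}.
After b: {0,1,2,3,4,5}.
δ(0,c) = {0,1,2}; δ(1,c) = {0,2,5}; δ(2,c) = {0,1,2,3,4}; δ(3,c) = {0,1,3,5}; δ(4,c) = {1,3,4}; δ(5,c) = {0,5}.
Union: {0,1,2,3,4,5}.
After c: {0,1,2,3,4,5}.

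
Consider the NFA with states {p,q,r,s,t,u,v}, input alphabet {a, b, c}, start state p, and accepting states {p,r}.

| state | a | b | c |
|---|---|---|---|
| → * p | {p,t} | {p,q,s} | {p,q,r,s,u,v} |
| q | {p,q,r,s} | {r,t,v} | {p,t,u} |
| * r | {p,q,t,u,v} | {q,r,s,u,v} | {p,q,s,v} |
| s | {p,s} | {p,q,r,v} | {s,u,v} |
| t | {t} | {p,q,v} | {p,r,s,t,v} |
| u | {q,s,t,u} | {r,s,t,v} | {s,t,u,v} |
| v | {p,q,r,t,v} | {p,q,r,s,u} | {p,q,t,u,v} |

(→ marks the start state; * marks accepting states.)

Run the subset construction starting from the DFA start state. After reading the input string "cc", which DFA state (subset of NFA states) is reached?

{p,q,r,s,t,u,v}

Start: {p}.
δ(p,c) = {p,q,r,s,u,v}.
Union: {p,q,r,s,u,v}.
After c: {p,q,r,s,u,v}.
δ(p,c) = {p,q,r,s,u,v}; δ(q,c) = {p,t,u}; δ(r,c) = {p,q,s,v}; δ(s,c) = {s,u,v}; δ(u,c) = {s,t,u,v}; δ(v,c) = {p,q,t,u,v}.
Union: {p,q,r,s,t,u,v}.
After c: {p,q,r,s,t,u,v}.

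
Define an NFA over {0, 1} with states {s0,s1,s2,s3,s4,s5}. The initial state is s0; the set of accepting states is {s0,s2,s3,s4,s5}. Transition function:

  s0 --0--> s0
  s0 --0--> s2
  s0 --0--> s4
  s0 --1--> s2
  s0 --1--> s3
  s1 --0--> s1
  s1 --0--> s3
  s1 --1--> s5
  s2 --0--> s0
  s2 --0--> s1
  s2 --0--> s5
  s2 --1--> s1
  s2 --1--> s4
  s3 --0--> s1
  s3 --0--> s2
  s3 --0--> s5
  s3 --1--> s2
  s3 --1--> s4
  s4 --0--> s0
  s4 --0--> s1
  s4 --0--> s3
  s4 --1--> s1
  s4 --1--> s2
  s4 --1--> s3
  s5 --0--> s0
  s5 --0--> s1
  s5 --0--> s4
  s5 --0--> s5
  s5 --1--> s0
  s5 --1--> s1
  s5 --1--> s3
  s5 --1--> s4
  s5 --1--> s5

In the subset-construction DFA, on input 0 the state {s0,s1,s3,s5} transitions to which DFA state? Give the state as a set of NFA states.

{s0,s1,s2,s3,s4,s5}

δ(s0,0) = {s0,s2,s4}; δ(s1,0) = {s1,s3}; δ(s3,0) = {s1,s2,s5}; δ(s5,0) = {s0,s1,s4,s5}.
Union: {s0,s1,s2,s3,s4,s5}.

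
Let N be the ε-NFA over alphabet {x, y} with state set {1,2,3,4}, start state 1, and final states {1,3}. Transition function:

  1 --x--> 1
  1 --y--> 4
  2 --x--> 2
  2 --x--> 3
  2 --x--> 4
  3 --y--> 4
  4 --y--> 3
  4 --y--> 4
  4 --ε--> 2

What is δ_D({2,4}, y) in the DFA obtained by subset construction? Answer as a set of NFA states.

δ(2,y) = ∅; δ(4,y) = {3,4}.
Union: {3,4}.
ε-closure gives {2,3,4}.

{2,3,4}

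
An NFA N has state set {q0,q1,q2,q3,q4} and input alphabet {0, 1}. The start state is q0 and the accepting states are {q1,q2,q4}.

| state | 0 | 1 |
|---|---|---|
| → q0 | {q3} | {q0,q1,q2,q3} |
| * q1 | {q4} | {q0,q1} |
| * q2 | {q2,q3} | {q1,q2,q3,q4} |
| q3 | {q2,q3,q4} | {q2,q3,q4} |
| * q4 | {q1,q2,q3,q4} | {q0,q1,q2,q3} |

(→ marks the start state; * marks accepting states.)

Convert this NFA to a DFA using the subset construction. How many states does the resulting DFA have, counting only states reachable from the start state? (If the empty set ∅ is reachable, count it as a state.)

6

Start state of the DFA: {q0}.
{q0} --0--> {q3}  [new]
{q0} --1--> {q0,q1,q2,q3}  [new]
{q3} --0--> {q2,q3,q4}  [new]
{q3} --1--> {q2,q3,q4}  [seen]
{q0,q1,q2,q3} --0--> {q2,q3,q4}  [seen]
{q0,q1,q2,q3} --1--> {q0,q1,q2,q3,q4}  [new]
{q2,q3,q4} --0--> {q1,q2,q3,q4}  [new]
{q2,q3,q4} --1--> {q0,q1,q2,q3,q4}  [seen]
{q0,q1,q2,q3,q4} --0--> {q1,q2,q3,q4}  [seen]
{q0,q1,q2,q3,q4} --1--> {q0,q1,q2,q3,q4}  [seen]
{q1,q2,q3,q4} --0--> {q1,q2,q3,q4}  [seen]
{q1,q2,q3,q4} --1--> {q0,q1,q2,q3,q4}  [seen]
Reachable DFA states: {q0}, {q3}, {q0,q1,q2,q3}, {q2,q3,q4}, {q0,q1,q2,q3,q4}, {q1,q2,q3,q4}.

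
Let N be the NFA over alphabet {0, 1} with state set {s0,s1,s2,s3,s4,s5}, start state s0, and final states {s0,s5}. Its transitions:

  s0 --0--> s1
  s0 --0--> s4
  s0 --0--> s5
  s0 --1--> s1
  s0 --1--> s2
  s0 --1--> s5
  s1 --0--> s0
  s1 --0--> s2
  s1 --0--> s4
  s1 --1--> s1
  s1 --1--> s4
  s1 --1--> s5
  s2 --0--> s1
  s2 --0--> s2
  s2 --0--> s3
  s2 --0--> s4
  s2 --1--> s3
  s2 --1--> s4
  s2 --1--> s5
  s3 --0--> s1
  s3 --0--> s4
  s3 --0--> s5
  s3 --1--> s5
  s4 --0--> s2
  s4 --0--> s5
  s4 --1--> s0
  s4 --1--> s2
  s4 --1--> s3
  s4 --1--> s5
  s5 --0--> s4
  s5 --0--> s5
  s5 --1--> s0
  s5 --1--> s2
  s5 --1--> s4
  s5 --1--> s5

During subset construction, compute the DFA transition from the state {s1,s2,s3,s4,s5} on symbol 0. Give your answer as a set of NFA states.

δ(s1,0) = {s0,s2,s4}; δ(s2,0) = {s1,s2,s3,s4}; δ(s3,0) = {s1,s4,s5}; δ(s4,0) = {s2,s5}; δ(s5,0) = {s4,s5}.
Union: {s0,s1,s2,s3,s4,s5}.

{s0,s1,s2,s3,s4,s5}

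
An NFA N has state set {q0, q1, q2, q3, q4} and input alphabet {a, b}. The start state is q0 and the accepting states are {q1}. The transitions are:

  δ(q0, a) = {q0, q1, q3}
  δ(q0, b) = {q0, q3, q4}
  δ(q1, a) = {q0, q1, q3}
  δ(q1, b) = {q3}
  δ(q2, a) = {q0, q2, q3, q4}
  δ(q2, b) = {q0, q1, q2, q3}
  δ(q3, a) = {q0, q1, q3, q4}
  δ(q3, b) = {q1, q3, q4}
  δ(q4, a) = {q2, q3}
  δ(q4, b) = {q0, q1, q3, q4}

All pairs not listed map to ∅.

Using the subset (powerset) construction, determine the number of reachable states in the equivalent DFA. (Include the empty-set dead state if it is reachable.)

5

Start state of the DFA: {q0}.
{q0} --a--> {q0, q1, q3}  [new]
{q0} --b--> {q0, q3, q4}  [new]
{q0, q1, q3} --a--> {q0, q1, q3, q4}  [new]
{q0, q1, q3} --b--> {q0, q1, q3, q4}  [seen]
{q0, q3, q4} --a--> {q0, q1, q2, q3, q4}  [new]
{q0, q3, q4} --b--> {q0, q1, q3, q4}  [seen]
{q0, q1, q3, q4} --a--> {q0, q1, q2, q3, q4}  [seen]
{q0, q1, q3, q4} --b--> {q0, q1, q3, q4}  [seen]
{q0, q1, q2, q3, q4} --a--> {q0, q1, q2, q3, q4}  [seen]
{q0, q1, q2, q3, q4} --b--> {q0, q1, q2, q3, q4}  [seen]
Reachable DFA states: {q0}, {q0, q1, q3}, {q0, q3, q4}, {q0, q1, q3, q4}, {q0, q1, q2, q3, q4}.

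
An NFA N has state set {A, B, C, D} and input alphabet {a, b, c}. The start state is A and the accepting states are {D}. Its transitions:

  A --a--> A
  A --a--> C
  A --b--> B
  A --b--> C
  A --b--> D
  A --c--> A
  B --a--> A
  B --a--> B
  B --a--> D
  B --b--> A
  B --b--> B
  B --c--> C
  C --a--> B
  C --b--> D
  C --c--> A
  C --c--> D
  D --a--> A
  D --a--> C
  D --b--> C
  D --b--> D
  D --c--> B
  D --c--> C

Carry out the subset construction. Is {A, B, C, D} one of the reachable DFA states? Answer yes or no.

yes

Start state of the DFA: {A}.
{A} --a--> {A, C}  [new]
{A} --b--> {B, C, D}  [new]
{A} --c--> {A}  [seen]
{A, C} --a--> {A, B, C}  [new]
{A, C} --b--> {B, C, D}  [seen]
{A, C} --c--> {A, D}  [new]
{B, C, D} --a--> {A, B, C, D}  [new]
{B, C, D} --b--> {A, B, C, D}  [seen]
{B, C, D} --c--> {A, B, C, D}  [seen]
{A, B, C} --a--> {A, B, C, D}  [seen]
{A, B, C} --b--> {A, B, C, D}  [seen]
{A, B, C} --c--> {A, C, D}  [new]
{A, D} --a--> {A, C}  [seen]
{A, D} --b--> {B, C, D}  [seen]
{A, D} --c--> {A, B, C}  [seen]
{A, B, C, D} --a--> {A, B, C, D}  [seen]
{A, B, C, D} --b--> {A, B, C, D}  [seen]
{A, B, C, D} --c--> {A, B, C, D}  [seen]
{A, C, D} --a--> {A, B, C}  [seen]
{A, C, D} --b--> {B, C, D}  [seen]
{A, C, D} --c--> {A, B, C, D}  [seen]
Reachable DFA states: {A}, {A, C}, {B, C, D}, {A, B, C}, {A, D}, {A, B, C, D}, {A, C, D}.
{A, B, C, D} is among them.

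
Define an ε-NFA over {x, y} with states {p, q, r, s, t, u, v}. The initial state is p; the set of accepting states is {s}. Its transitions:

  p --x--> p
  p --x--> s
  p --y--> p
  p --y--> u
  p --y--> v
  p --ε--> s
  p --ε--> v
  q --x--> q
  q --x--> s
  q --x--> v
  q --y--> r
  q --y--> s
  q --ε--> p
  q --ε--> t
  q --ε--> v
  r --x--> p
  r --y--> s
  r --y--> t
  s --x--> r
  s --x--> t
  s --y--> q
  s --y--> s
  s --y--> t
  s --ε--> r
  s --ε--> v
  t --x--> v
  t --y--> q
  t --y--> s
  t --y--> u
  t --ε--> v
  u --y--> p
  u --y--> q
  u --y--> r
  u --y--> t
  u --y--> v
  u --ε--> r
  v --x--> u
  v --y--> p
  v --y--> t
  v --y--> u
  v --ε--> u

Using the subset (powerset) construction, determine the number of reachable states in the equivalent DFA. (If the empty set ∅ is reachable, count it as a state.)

Start state of the DFA: {p, r, s, u, v} (ε-closure of the NFA start).
{p, r, s, u, v} --x--> {p, r, s, t, u, v}  [new]
{p, r, s, u, v} --y--> {p, q, r, s, t, u, v}  [new]
{p, r, s, t, u, v} --x--> {p, r, s, t, u, v}  [seen]
{p, r, s, t, u, v} --y--> {p, q, r, s, t, u, v}  [seen]
{p, q, r, s, t, u, v} --x--> {p, q, r, s, t, u, v}  [seen]
{p, q, r, s, t, u, v} --y--> {p, q, r, s, t, u, v}  [seen]
Reachable DFA states: {p, r, s, u, v}, {p, r, s, t, u, v}, {p, q, r, s, t, u, v}.

3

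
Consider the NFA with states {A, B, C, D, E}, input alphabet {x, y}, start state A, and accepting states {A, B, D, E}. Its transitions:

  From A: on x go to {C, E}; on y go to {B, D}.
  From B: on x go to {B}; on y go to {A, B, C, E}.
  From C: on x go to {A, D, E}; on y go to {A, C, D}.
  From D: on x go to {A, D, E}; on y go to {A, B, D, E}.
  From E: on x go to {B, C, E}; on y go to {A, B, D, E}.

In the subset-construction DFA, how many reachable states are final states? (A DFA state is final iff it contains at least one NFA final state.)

Start state of the DFA: {A}.
{A} --x--> {C, E}  [new]
{A} --y--> {B, D}  [new]
{C, E} --x--> {A, B, C, D, E}  [new]
{C, E} --y--> {A, B, C, D, E}  [seen]
{B, D} --x--> {A, B, D, E}  [new]
{B, D} --y--> {A, B, C, D, E}  [seen]
{A, B, C, D, E} --x--> {A, B, C, D, E}  [seen]
{A, B, C, D, E} --y--> {A, B, C, D, E}  [seen]
{A, B, D, E} --x--> {A, B, C, D, E}  [seen]
{A, B, D, E} --y--> {A, B, C, D, E}  [seen]
Reachable DFA states: {A}, {C, E}, {B, D}, {A, B, C, D, E}, {A, B, D, E}.
Accepting DFA states (contain an NFA accepting state): {A}, {C, E}, {B, D}, {A, B, C, D, E}, {A, B, D, E}.

5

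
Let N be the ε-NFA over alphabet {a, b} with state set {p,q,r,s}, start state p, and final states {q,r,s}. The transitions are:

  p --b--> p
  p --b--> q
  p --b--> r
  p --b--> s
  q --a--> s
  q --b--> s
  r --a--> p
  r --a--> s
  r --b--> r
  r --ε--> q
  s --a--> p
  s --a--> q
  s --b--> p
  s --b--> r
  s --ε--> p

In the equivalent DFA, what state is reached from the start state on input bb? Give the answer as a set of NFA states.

Start: {p}.
δ(p,b) = {p,q,r,s}.
Union: {p,q,r,s}.
After b: {p,q,r,s}.
δ(p,b) = {p,q,r,s}; δ(q,b) = {s}; δ(r,b) = {r}; δ(s,b) = {p,r}.
Union: {p,q,r,s}.
After b: {p,q,r,s}.

{p,q,r,s}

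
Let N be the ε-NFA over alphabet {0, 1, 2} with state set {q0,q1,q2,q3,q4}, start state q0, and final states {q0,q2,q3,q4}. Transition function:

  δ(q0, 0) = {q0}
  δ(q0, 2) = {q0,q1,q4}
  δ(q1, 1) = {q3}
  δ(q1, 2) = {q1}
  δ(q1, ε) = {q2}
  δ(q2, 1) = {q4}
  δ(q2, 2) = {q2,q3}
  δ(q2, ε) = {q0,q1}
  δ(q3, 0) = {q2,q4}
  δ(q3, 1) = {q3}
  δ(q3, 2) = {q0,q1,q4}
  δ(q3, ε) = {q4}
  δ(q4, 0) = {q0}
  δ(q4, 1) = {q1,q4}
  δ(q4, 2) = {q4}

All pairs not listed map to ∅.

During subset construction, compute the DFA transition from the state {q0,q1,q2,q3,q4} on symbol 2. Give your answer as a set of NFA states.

δ(q0,2) = {q0,q1,q4}; δ(q1,2) = {q1}; δ(q2,2) = {q2,q3}; δ(q3,2) = {q0,q1,q4}; δ(q4,2) = {q4}.
Union: {q0,q1,q2,q3,q4}.

{q0,q1,q2,q3,q4}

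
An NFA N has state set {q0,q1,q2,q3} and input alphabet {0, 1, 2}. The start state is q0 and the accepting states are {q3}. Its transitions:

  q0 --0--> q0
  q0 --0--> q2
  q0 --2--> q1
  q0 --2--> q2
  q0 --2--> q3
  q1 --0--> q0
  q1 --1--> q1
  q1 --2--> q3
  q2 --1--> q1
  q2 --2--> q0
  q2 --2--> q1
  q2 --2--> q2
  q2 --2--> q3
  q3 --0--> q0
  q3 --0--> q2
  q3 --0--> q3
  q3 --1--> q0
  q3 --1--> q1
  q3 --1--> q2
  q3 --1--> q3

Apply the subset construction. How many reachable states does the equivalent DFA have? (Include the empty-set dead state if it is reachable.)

Start state of the DFA: {q0}.
{q0} --0--> {q0,q2}  [new]
{q0} --1--> ∅  [new]
{q0} --2--> {q1,q2,q3}  [new]
{q0,q2} --0--> {q0,q2}  [seen]
{q0,q2} --1--> {q1}  [new]
{q0,q2} --2--> {q0,q1,q2,q3}  [new]
∅ --0--> ∅  [seen]
∅ --1--> ∅  [seen]
∅ --2--> ∅  [seen]
{q1,q2,q3} --0--> {q0,q2,q3}  [new]
{q1,q2,q3} --1--> {q0,q1,q2,q3}  [seen]
{q1,q2,q3} --2--> {q0,q1,q2,q3}  [seen]
{q1} --0--> {q0}  [seen]
{q1} --1--> {q1}  [seen]
{q1} --2--> {q3}  [new]
{q0,q1,q2,q3} --0--> {q0,q2,q3}  [seen]
{q0,q1,q2,q3} --1--> {q0,q1,q2,q3}  [seen]
{q0,q1,q2,q3} --2--> {q0,q1,q2,q3}  [seen]
{q0,q2,q3} --0--> {q0,q2,q3}  [seen]
{q0,q2,q3} --1--> {q0,q1,q2,q3}  [seen]
{q0,q2,q3} --2--> {q0,q1,q2,q3}  [seen]
{q3} --0--> {q0,q2,q3}  [seen]
{q3} --1--> {q0,q1,q2,q3}  [seen]
{q3} --2--> ∅  [seen]
Reachable DFA states: {q0}, {q0,q2}, ∅, {q1,q2,q3}, {q1}, {q0,q1,q2,q3}, {q0,q2,q3}, {q3}.

8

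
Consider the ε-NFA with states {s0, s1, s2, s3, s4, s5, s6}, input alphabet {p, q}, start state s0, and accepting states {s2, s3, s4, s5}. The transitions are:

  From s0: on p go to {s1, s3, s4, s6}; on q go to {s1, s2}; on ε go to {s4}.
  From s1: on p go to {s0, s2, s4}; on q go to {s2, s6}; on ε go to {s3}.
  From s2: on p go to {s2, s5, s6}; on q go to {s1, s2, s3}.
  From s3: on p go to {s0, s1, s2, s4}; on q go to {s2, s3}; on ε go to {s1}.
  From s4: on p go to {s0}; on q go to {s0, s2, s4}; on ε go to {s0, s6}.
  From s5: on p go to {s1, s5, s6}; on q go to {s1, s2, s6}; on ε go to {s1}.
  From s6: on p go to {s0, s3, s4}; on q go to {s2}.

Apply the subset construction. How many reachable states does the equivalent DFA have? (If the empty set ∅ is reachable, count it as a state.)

4

Start state of the DFA: {s0, s4, s6} (ε-closure of the NFA start).
{s0, s4, s6} --p--> {s0, s1, s3, s4, s6}  [new]
{s0, s4, s6} --q--> {s0, s1, s2, s3, s4, s6}  [new]
{s0, s1, s3, s4, s6} --p--> {s0, s1, s2, s3, s4, s6}  [seen]
{s0, s1, s3, s4, s6} --q--> {s0, s1, s2, s3, s4, s6}  [seen]
{s0, s1, s2, s3, s4, s6} --p--> {s0, s1, s2, s3, s4, s5, s6}  [new]
{s0, s1, s2, s3, s4, s6} --q--> {s0, s1, s2, s3, s4, s6}  [seen]
{s0, s1, s2, s3, s4, s5, s6} --p--> {s0, s1, s2, s3, s4, s5, s6}  [seen]
{s0, s1, s2, s3, s4, s5, s6} --q--> {s0, s1, s2, s3, s4, s6}  [seen]
Reachable DFA states: {s0, s4, s6}, {s0, s1, s3, s4, s6}, {s0, s1, s2, s3, s4, s6}, {s0, s1, s2, s3, s4, s5, s6}.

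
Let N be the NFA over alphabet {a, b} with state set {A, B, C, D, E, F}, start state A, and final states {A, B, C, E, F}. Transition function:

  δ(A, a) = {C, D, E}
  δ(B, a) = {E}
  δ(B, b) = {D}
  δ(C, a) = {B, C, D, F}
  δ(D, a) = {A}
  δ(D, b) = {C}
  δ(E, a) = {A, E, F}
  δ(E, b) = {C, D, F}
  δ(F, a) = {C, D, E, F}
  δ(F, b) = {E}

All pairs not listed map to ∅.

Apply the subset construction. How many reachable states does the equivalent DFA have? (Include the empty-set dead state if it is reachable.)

7

Start state of the DFA: {A}.
{A} --a--> {C, D, E}  [new]
{A} --b--> ∅  [new]
{C, D, E} --a--> {A, B, C, D, E, F}  [new]
{C, D, E} --b--> {C, D, F}  [new]
∅ --a--> ∅  [seen]
∅ --b--> ∅  [seen]
{A, B, C, D, E, F} --a--> {A, B, C, D, E, F}  [seen]
{A, B, C, D, E, F} --b--> {C, D, E, F}  [new]
{C, D, F} --a--> {A, B, C, D, E, F}  [seen]
{C, D, F} --b--> {C, E}  [new]
{C, D, E, F} --a--> {A, B, C, D, E, F}  [seen]
{C, D, E, F} --b--> {C, D, E, F}  [seen]
{C, E} --a--> {A, B, C, D, E, F}  [seen]
{C, E} --b--> {C, D, F}  [seen]
Reachable DFA states: {A}, {C, D, E}, ∅, {A, B, C, D, E, F}, {C, D, F}, {C, D, E, F}, {C, E}.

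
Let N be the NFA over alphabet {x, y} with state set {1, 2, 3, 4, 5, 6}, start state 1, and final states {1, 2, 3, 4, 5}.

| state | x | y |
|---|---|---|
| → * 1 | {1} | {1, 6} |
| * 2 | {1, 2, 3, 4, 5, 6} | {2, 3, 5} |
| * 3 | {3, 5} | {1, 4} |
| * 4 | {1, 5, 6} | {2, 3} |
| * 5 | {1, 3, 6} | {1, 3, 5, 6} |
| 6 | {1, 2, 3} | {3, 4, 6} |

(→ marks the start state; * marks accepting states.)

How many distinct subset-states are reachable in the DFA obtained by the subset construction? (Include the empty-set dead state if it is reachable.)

7

Start state of the DFA: {1}.
{1} --x--> {1}  [seen]
{1} --y--> {1, 6}  [new]
{1, 6} --x--> {1, 2, 3}  [new]
{1, 6} --y--> {1, 3, 4, 6}  [new]
{1, 2, 3} --x--> {1, 2, 3, 4, 5, 6}  [new]
{1, 2, 3} --y--> {1, 2, 3, 4, 5, 6}  [seen]
{1, 3, 4, 6} --x--> {1, 2, 3, 5, 6}  [new]
{1, 3, 4, 6} --y--> {1, 2, 3, 4, 6}  [new]
{1, 2, 3, 4, 5, 6} --x--> {1, 2, 3, 4, 5, 6}  [seen]
{1, 2, 3, 4, 5, 6} --y--> {1, 2, 3, 4, 5, 6}  [seen]
{1, 2, 3, 5, 6} --x--> {1, 2, 3, 4, 5, 6}  [seen]
{1, 2, 3, 5, 6} --y--> {1, 2, 3, 4, 5, 6}  [seen]
{1, 2, 3, 4, 6} --x--> {1, 2, 3, 4, 5, 6}  [seen]
{1, 2, 3, 4, 6} --y--> {1, 2, 3, 4, 5, 6}  [seen]
Reachable DFA states: {1}, {1, 6}, {1, 2, 3}, {1, 3, 4, 6}, {1, 2, 3, 4, 5, 6}, {1, 2, 3, 5, 6}, {1, 2, 3, 4, 6}.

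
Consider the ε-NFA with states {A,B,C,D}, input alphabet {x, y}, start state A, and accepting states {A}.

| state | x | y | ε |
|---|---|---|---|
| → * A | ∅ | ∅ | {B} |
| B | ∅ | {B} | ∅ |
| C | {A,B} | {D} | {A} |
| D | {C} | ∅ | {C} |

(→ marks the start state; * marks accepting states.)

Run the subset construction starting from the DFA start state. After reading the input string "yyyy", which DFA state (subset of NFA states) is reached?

{B}

Start: {A,B}.
δ(A,y) = ∅; δ(B,y) = {B}.
Union: {B}.
After y: {B}.
δ(B,y) = {B}.
Union: {B}.
After y: {B}.
δ(B,y) = {B}.
Union: {B}.
After y: {B}.
δ(B,y) = {B}.
Union: {B}.
After y: {B}.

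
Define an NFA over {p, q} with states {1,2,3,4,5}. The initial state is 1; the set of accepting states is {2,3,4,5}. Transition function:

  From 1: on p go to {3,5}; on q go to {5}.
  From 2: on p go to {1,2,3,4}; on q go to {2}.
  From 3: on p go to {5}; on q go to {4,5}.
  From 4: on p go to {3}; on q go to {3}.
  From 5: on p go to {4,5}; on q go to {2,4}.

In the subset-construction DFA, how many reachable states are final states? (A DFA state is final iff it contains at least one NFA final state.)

11

Start state of the DFA: {1}.
{1} --p--> {3,5}  [new]
{1} --q--> {5}  [new]
{3,5} --p--> {4,5}  [new]
{3,5} --q--> {2,4,5}  [new]
{5} --p--> {4,5}  [seen]
{5} --q--> {2,4}  [new]
{4,5} --p--> {3,4,5}  [new]
{4,5} --q--> {2,3,4}  [new]
{2,4,5} --p--> {1,2,3,4,5}  [new]
{2,4,5} --q--> {2,3,4}  [seen]
{2,4} --p--> {1,2,3,4}  [new]
{2,4} --q--> {2,3}  [new]
{3,4,5} --p--> {3,4,5}  [seen]
{3,4,5} --q--> {2,3,4,5}  [new]
{2,3,4} --p--> {1,2,3,4,5}  [seen]
{2,3,4} --q--> {2,3,4,5}  [seen]
{1,2,3,4,5} --p--> {1,2,3,4,5}  [seen]
{1,2,3,4,5} --q--> {2,3,4,5}  [seen]
{1,2,3,4} --p--> {1,2,3,4,5}  [seen]
{1,2,3,4} --q--> {2,3,4,5}  [seen]
{2,3} --p--> {1,2,3,4,5}  [seen]
{2,3} --q--> {2,4,5}  [seen]
{2,3,4,5} --p--> {1,2,3,4,5}  [seen]
{2,3,4,5} --q--> {2,3,4,5}  [seen]
Reachable DFA states: {1}, {3,5}, {5}, {4,5}, {2,4,5}, {2,4}, {3,4,5}, {2,3,4}, {1,2,3,4,5}, {1,2,3,4}, {2,3}, {2,3,4,5}.
Accepting DFA states (contain an NFA accepting state): {3,5}, {5}, {4,5}, {2,4,5}, {2,4}, {3,4,5}, {2,3,4}, {1,2,3,4,5}, {1,2,3,4}, {2,3}, {2,3,4,5}.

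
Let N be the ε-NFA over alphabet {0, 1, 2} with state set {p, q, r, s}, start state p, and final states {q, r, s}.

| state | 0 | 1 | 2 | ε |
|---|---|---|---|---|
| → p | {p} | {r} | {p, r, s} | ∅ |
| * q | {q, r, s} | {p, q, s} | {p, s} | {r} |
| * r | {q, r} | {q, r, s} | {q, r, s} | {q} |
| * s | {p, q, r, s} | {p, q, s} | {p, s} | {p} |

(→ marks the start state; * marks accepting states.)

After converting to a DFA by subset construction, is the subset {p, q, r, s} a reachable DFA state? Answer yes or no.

yes

Start state of the DFA: {p} (ε-closure of the NFA start).
{p} --0--> {p}  [seen]
{p} --1--> {q, r}  [new]
{p} --2--> {p, q, r, s}  [new]
{q, r} --0--> {p, q, r, s}  [seen]
{q, r} --1--> {p, q, r, s}  [seen]
{q, r} --2--> {p, q, r, s}  [seen]
{p, q, r, s} --0--> {p, q, r, s}  [seen]
{p, q, r, s} --1--> {p, q, r, s}  [seen]
{p, q, r, s} --2--> {p, q, r, s}  [seen]
Reachable DFA states: {p}, {q, r}, {p, q, r, s}.
{p, q, r, s} is among them.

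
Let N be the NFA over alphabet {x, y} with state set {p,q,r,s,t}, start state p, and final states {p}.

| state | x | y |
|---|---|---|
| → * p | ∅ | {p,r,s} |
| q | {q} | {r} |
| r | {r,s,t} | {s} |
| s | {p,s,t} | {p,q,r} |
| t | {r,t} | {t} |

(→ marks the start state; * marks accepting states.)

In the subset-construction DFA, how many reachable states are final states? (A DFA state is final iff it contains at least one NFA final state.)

5

Start state of the DFA: {p}.
{p} --x--> ∅  [new]
{p} --y--> {p,r,s}  [new]
∅ --x--> ∅  [seen]
∅ --y--> ∅  [seen]
{p,r,s} --x--> {p,r,s,t}  [new]
{p,r,s} --y--> {p,q,r,s}  [new]
{p,r,s,t} --x--> {p,r,s,t}  [seen]
{p,r,s,t} --y--> {p,q,r,s,t}  [new]
{p,q,r,s} --x--> {p,q,r,s,t}  [seen]
{p,q,r,s} --y--> {p,q,r,s}  [seen]
{p,q,r,s,t} --x--> {p,q,r,s,t}  [seen]
{p,q,r,s,t} --y--> {p,q,r,s,t}  [seen]
Reachable DFA states: {p}, ∅, {p,r,s}, {p,r,s,t}, {p,q,r,s}, {p,q,r,s,t}.
Accepting DFA states (contain an NFA accepting state): {p}, {p,r,s}, {p,r,s,t}, {p,q,r,s}, {p,q,r,s,t}.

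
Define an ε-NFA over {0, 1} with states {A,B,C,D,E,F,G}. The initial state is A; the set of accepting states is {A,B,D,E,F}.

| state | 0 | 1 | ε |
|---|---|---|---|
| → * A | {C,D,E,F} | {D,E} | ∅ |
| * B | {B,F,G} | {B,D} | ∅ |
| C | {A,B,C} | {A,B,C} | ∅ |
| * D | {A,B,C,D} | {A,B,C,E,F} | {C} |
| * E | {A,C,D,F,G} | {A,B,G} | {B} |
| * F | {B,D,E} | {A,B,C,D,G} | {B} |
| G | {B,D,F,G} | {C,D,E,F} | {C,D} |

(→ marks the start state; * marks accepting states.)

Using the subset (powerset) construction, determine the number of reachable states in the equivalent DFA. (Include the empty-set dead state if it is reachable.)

Start state of the DFA: {A} (ε-closure of the NFA start).
{A} --0--> {B,C,D,E,F}  [new]
{A} --1--> {B,C,D,E}  [new]
{B,C,D,E,F} --0--> {A,B,C,D,E,F,G}  [new]
{B,C,D,E,F} --1--> {A,B,C,D,E,F,G}  [seen]
{B,C,D,E} --0--> {A,B,C,D,F,G}  [new]
{B,C,D,E} --1--> {A,B,C,D,E,F,G}  [seen]
{A,B,C,D,E,F,G} --0--> {A,B,C,D,E,F,G}  [seen]
{A,B,C,D,E,F,G} --1--> {A,B,C,D,E,F,G}  [seen]
{A,B,C,D,F,G} --0--> {A,B,C,D,E,F,G}  [seen]
{A,B,C,D,F,G} --1--> {A,B,C,D,E,F,G}  [seen]
Reachable DFA states: {A}, {B,C,D,E,F}, {B,C,D,E}, {A,B,C,D,E,F,G}, {A,B,C,D,F,G}.

5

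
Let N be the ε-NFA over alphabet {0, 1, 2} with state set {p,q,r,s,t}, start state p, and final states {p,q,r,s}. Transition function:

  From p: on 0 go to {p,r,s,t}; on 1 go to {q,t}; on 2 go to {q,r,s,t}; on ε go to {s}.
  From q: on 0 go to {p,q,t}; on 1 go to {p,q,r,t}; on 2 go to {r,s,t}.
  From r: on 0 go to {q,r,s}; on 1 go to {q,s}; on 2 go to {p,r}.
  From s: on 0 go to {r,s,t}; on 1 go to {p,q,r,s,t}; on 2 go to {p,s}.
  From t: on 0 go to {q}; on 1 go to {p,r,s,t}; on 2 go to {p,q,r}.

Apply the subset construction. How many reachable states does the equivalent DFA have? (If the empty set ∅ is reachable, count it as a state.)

3

Start state of the DFA: {p,s} (ε-closure of the NFA start).
{p,s} --0--> {p,r,s,t}  [new]
{p,s} --1--> {p,q,r,s,t}  [new]
{p,s} --2--> {p,q,r,s,t}  [seen]
{p,r,s,t} --0--> {p,q,r,s,t}  [seen]
{p,r,s,t} --1--> {p,q,r,s,t}  [seen]
{p,r,s,t} --2--> {p,q,r,s,t}  [seen]
{p,q,r,s,t} --0--> {p,q,r,s,t}  [seen]
{p,q,r,s,t} --1--> {p,q,r,s,t}  [seen]
{p,q,r,s,t} --2--> {p,q,r,s,t}  [seen]
Reachable DFA states: {p,s}, {p,r,s,t}, {p,q,r,s,t}.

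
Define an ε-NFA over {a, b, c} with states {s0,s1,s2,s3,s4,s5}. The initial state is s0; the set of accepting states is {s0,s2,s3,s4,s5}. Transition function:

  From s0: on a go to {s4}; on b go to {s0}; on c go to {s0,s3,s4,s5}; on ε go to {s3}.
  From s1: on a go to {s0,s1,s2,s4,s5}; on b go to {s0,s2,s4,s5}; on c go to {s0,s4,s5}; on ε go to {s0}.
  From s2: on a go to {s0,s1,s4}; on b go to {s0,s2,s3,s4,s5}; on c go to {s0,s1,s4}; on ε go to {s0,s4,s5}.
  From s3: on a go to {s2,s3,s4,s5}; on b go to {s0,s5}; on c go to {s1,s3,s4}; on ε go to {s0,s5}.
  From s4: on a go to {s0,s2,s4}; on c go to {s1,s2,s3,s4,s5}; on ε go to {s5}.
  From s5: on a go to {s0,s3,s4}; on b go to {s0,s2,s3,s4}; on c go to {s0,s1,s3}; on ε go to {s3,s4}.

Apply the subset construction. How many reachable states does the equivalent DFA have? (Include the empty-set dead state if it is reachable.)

3

Start state of the DFA: {s0,s3,s4,s5} (ε-closure of the NFA start).
{s0,s3,s4,s5} --a--> {s0,s2,s3,s4,s5}  [new]
{s0,s3,s4,s5} --b--> {s0,s2,s3,s4,s5}  [seen]
{s0,s3,s4,s5} --c--> {s0,s1,s2,s3,s4,s5}  [new]
{s0,s2,s3,s4,s5} --a--> {s0,s1,s2,s3,s4,s5}  [seen]
{s0,s2,s3,s4,s5} --b--> {s0,s2,s3,s4,s5}  [seen]
{s0,s2,s3,s4,s5} --c--> {s0,s1,s2,s3,s4,s5}  [seen]
{s0,s1,s2,s3,s4,s5} --a--> {s0,s1,s2,s3,s4,s5}  [seen]
{s0,s1,s2,s3,s4,s5} --b--> {s0,s2,s3,s4,s5}  [seen]
{s0,s1,s2,s3,s4,s5} --c--> {s0,s1,s2,s3,s4,s5}  [seen]
Reachable DFA states: {s0,s3,s4,s5}, {s0,s2,s3,s4,s5}, {s0,s1,s2,s3,s4,s5}.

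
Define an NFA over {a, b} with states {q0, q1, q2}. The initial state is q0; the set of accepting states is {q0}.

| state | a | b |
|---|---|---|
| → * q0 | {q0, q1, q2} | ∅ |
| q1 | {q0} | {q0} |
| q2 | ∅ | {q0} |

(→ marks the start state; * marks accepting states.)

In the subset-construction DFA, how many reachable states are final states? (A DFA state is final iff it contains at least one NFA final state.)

Start state of the DFA: {q0}.
{q0} --a--> {q0, q1, q2}  [new]
{q0} --b--> ∅  [new]
{q0, q1, q2} --a--> {q0, q1, q2}  [seen]
{q0, q1, q2} --b--> {q0}  [seen]
∅ --a--> ∅  [seen]
∅ --b--> ∅  [seen]
Reachable DFA states: {q0}, {q0, q1, q2}, ∅.
Accepting DFA states (contain an NFA accepting state): {q0}, {q0, q1, q2}.

2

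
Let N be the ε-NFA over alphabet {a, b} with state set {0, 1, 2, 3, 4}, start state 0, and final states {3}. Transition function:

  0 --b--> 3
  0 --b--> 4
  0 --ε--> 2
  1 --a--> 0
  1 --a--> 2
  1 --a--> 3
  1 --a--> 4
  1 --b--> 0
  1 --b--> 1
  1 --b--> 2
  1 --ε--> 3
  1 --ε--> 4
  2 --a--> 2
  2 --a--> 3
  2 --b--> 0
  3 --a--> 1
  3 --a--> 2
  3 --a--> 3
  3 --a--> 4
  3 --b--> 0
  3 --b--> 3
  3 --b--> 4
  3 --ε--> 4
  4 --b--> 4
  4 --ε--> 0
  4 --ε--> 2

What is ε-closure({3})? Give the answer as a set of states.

{0, 2, 3, 4}

Begin with {3}.
3 →ε {4}; add 4.
4 →ε {0, 2}; add 0, 2.
ε-closure = {0, 2, 3, 4}.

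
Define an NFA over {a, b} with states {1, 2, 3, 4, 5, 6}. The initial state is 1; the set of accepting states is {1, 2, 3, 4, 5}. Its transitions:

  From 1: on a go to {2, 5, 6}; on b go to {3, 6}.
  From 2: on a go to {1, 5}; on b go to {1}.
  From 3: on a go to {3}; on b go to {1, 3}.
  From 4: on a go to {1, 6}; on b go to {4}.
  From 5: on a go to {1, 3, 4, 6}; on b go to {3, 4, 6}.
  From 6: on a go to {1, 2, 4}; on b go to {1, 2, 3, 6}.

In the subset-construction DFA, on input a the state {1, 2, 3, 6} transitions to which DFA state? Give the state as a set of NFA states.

δ(1,a) = {2, 5, 6}; δ(2,a) = {1, 5}; δ(3,a) = {3}; δ(6,a) = {1, 2, 4}.
Union: {1, 2, 3, 4, 5, 6}.

{1, 2, 3, 4, 5, 6}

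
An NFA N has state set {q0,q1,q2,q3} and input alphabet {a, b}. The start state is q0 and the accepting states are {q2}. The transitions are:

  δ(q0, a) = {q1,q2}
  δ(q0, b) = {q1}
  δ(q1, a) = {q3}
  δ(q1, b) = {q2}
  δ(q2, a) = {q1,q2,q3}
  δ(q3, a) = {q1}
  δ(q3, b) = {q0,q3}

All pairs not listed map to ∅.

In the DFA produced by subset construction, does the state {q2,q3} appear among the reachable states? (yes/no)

no

Start state of the DFA: {q0}.
{q0} --a--> {q1,q2}  [new]
{q0} --b--> {q1}  [new]
{q1,q2} --a--> {q1,q2,q3}  [new]
{q1,q2} --b--> {q2}  [new]
{q1} --a--> {q3}  [new]
{q1} --b--> {q2}  [seen]
{q1,q2,q3} --a--> {q1,q2,q3}  [seen]
{q1,q2,q3} --b--> {q0,q2,q3}  [new]
{q2} --a--> {q1,q2,q3}  [seen]
{q2} --b--> ∅  [new]
{q3} --a--> {q1}  [seen]
{q3} --b--> {q0,q3}  [new]
{q0,q2,q3} --a--> {q1,q2,q3}  [seen]
{q0,q2,q3} --b--> {q0,q1,q3}  [new]
∅ --a--> ∅  [seen]
∅ --b--> ∅  [seen]
{q0,q3} --a--> {q1,q2}  [seen]
{q0,q3} --b--> {q0,q1,q3}  [seen]
{q0,q1,q3} --a--> {q1,q2,q3}  [seen]
{q0,q1,q3} --b--> {q0,q1,q2,q3}  [new]
{q0,q1,q2,q3} --a--> {q1,q2,q3}  [seen]
{q0,q1,q2,q3} --b--> {q0,q1,q2,q3}  [seen]
Reachable DFA states: {q0}, {q1,q2}, {q1}, {q1,q2,q3}, {q2}, {q3}, {q0,q2,q3}, ∅, {q0,q3}, {q0,q1,q3}, {q0,q1,q2,q3}.
{q2,q3} is not among them.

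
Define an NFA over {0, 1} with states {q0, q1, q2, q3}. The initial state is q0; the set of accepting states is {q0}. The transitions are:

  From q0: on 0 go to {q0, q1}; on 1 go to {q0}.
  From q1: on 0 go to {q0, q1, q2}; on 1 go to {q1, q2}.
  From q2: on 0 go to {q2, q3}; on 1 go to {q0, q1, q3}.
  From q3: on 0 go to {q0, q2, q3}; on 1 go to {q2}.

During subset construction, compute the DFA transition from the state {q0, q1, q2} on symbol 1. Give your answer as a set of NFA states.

{q0, q1, q2, q3}

δ(q0,1) = {q0}; δ(q1,1) = {q1, q2}; δ(q2,1) = {q0, q1, q3}.
Union: {q0, q1, q2, q3}.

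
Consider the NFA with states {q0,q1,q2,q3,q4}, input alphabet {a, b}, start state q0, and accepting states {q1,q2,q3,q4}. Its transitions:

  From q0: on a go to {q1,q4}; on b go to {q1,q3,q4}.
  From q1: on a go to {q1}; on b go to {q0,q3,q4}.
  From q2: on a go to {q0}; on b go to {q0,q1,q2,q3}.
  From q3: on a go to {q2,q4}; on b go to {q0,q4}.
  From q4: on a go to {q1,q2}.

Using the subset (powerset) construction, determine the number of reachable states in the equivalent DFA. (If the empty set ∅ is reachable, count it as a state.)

12

Start state of the DFA: {q0}.
{q0} --a--> {q1,q4}  [new]
{q0} --b--> {q1,q3,q4}  [new]
{q1,q4} --a--> {q1,q2}  [new]
{q1,q4} --b--> {q0,q3,q4}  [new]
{q1,q3,q4} --a--> {q1,q2,q4}  [new]
{q1,q3,q4} --b--> {q0,q3,q4}  [seen]
{q1,q2} --a--> {q0,q1}  [new]
{q1,q2} --b--> {q0,q1,q2,q3,q4}  [new]
{q0,q3,q4} --a--> {q1,q2,q4}  [seen]
{q0,q3,q4} --b--> {q0,q1,q3,q4}  [new]
{q1,q2,q4} --a--> {q0,q1,q2}  [new]
{q1,q2,q4} --b--> {q0,q1,q2,q3,q4}  [seen]
{q0,q1} --a--> {q1,q4}  [seen]
{q0,q1} --b--> {q0,q1,q3,q4}  [seen]
{q0,q1,q2,q3,q4} --a--> {q0,q1,q2,q4}  [new]
{q0,q1,q2,q3,q4} --b--> {q0,q1,q2,q3,q4}  [seen]
{q0,q1,q3,q4} --a--> {q1,q2,q4}  [seen]
{q0,q1,q3,q4} --b--> {q0,q1,q3,q4}  [seen]
{q0,q1,q2} --a--> {q0,q1,q4}  [new]
{q0,q1,q2} --b--> {q0,q1,q2,q3,q4}  [seen]
{q0,q1,q2,q4} --a--> {q0,q1,q2,q4}  [seen]
{q0,q1,q2,q4} --b--> {q0,q1,q2,q3,q4}  [seen]
{q0,q1,q4} --a--> {q1,q2,q4}  [seen]
{q0,q1,q4} --b--> {q0,q1,q3,q4}  [seen]
Reachable DFA states: {q0}, {q1,q4}, {q1,q3,q4}, {q1,q2}, {q0,q3,q4}, {q1,q2,q4}, {q0,q1}, {q0,q1,q2,q3,q4}, {q0,q1,q3,q4}, {q0,q1,q2}, {q0,q1,q2,q4}, {q0,q1,q4}.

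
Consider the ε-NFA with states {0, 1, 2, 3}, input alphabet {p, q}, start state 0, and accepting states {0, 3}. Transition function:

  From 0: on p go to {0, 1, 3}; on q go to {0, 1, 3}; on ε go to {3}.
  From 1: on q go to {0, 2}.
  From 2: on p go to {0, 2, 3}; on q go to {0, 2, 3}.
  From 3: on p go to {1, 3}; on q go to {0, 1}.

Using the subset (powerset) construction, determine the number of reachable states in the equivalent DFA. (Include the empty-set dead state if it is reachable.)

Start state of the DFA: {0, 3} (ε-closure of the NFA start).
{0, 3} --p--> {0, 1, 3}  [new]
{0, 3} --q--> {0, 1, 3}  [seen]
{0, 1, 3} --p--> {0, 1, 3}  [seen]
{0, 1, 3} --q--> {0, 1, 2, 3}  [new]
{0, 1, 2, 3} --p--> {0, 1, 2, 3}  [seen]
{0, 1, 2, 3} --q--> {0, 1, 2, 3}  [seen]
Reachable DFA states: {0, 3}, {0, 1, 3}, {0, 1, 2, 3}.

3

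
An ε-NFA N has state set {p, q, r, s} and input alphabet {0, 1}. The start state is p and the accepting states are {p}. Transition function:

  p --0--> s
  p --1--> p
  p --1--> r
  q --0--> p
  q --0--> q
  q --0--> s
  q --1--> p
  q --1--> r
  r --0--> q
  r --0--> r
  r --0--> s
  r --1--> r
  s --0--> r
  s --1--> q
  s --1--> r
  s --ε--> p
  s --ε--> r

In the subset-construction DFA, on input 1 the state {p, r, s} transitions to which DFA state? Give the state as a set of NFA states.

{p, q, r}

δ(p,1) = {p, r}; δ(r,1) = {r}; δ(s,1) = {q, r}.
Union: {p, q, r}.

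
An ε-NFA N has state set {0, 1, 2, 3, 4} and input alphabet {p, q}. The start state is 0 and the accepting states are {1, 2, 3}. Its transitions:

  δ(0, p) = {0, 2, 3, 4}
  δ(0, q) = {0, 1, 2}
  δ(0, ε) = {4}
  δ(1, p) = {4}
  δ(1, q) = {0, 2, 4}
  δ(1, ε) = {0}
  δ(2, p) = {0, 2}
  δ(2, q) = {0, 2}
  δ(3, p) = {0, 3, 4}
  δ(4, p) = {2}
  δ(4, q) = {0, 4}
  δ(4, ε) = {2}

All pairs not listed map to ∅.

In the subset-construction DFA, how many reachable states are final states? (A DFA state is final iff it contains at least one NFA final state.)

3

Start state of the DFA: {0, 2, 4} (ε-closure of the NFA start).
{0, 2, 4} --p--> {0, 2, 3, 4}  [new]
{0, 2, 4} --q--> {0, 1, 2, 4}  [new]
{0, 2, 3, 4} --p--> {0, 2, 3, 4}  [seen]
{0, 2, 3, 4} --q--> {0, 1, 2, 4}  [seen]
{0, 1, 2, 4} --p--> {0, 2, 3, 4}  [seen]
{0, 1, 2, 4} --q--> {0, 1, 2, 4}  [seen]
Reachable DFA states: {0, 2, 4}, {0, 2, 3, 4}, {0, 1, 2, 4}.
Accepting DFA states (contain an NFA accepting state): {0, 2, 4}, {0, 2, 3, 4}, {0, 1, 2, 4}.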